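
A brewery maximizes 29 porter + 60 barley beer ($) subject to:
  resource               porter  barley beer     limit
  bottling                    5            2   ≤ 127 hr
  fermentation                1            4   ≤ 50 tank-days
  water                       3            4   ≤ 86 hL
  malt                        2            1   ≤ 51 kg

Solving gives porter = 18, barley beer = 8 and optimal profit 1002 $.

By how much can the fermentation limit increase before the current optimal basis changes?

36

Binding constraints: fermentation, water. The basis is B = [[1,4],[3,4]] with det -8.
Per unit increase in fermentation, x* moves by d = (-0.5, 0.375).
The basis stays optimal until porter reaches 0; allowable increase = 36 tank-days.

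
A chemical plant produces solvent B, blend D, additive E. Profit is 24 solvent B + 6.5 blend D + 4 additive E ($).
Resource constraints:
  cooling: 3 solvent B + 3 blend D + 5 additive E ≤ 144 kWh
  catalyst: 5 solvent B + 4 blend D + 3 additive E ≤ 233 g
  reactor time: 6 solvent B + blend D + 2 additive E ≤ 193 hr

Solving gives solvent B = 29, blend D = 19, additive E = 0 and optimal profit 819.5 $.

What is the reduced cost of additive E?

-8

At the optimum: cooling uses 144 of 144 (binding); catalyst uses 221 of 233 (slack = 12); reactor time uses 193 of 193 (binding).
Slack constraints have shadow price 0 (complementary slackness).
From A_Bᵀ y = c: 3·y_cooling + 6·y_reactor time = 24; 3·y_cooling + 1·y_reactor time = 6.5.
Solving: y_cooling = 1, y_reactor time = 3.5.
Reduced cost of additive E: c₃ − yᵀa₃ = 4 − (1·5 + 3.5·2) = 4 − 12 = -8.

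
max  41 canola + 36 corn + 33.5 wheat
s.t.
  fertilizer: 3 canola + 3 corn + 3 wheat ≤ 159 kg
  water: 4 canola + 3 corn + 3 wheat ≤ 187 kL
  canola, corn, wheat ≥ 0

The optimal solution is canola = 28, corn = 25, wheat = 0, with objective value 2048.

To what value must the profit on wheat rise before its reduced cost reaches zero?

36

At the optimum: fertilizer uses 159 of 159 (binding); water uses 187 of 187 (binding).
The binding rows give the dual system: 3·y_fertilizer + 4·y_water = 41 and 3·y_fertilizer + 3·y_water = 36.
Solving: y_fertilizer = 7, y_water = 5.
wheat enters the basis when its profit ≥ yᵀa₃ = 7·3 + 5·3 = 36.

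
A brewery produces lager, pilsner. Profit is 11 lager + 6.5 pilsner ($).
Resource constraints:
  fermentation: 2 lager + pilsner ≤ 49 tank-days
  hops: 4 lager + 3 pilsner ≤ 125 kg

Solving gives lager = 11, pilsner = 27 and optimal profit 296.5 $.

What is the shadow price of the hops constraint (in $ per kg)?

Both fermentation and hops are binding at x*.
From A_Bᵀ y = c: 2·y_fermentation + 4·y_hops = 11; 1·y_fermentation + 3·y_hops = 6.5.
→ y_fermentation = 3.5 and y_hops = 1.
Shadow price of hops = 1.

1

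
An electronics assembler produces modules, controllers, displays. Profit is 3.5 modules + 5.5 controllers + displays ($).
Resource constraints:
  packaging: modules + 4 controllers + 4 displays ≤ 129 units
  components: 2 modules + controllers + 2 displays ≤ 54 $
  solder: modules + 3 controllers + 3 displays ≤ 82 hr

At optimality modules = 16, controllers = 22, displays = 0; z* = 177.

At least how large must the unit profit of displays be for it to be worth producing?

6.5

At the optimum: packaging uses 104 of 129 (slack = 25); components uses 54 of 54 (binding); solder uses 82 of 82 (binding).
Slack constraints have shadow price 0 (complementary slackness).
Dual feasibility on the basic columns requires 2·y_components + 1·y_solder = 3.5, 1·y_components + 3·y_solder = 5.5.
This yields shadow prices y_components = 1, y_solder = 1.5.
displays enters the basis when its profit ≥ yᵀa₃ = 1·2 + 1.5·3 = 6.5.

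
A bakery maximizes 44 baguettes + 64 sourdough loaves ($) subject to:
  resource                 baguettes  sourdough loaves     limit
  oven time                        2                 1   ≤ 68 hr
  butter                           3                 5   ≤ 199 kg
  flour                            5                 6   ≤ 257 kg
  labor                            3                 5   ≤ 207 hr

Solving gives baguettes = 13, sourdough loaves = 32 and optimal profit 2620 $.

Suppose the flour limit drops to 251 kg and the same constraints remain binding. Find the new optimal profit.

At the optimum: oven time uses 58 of 68 (slack = 10); butter uses 199 of 199 (binding); flour uses 257 of 257 (binding); labor uses 199 of 207 (slack = 8).
By complementary slackness, y = 0 for the non-binding constraints.
Dual feasibility on the basic columns requires 3·y_butter + 5·y_flour = 44, 5·y_butter + 6·y_flour = 64.
→ y_butter = 8 and y_flour = 4.
Δz = y_flour·Δb = 4 × (-6) = -24, so new z* = 2620 − 24 = 2596.

2596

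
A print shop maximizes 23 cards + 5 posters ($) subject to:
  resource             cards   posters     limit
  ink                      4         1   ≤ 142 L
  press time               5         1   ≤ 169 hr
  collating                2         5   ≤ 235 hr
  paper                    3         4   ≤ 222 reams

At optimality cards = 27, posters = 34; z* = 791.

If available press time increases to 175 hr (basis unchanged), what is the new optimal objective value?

809

At the optimum: ink uses 142 of 142 (binding); press time uses 169 of 169 (binding); collating uses 224 of 235 (slack = 11); paper uses 217 of 222 (slack = 5).
Since collating, paper are not tight, their duals are 0.
The binding rows give the dual system: 4·y_ink + 5·y_press time = 23 and 1·y_ink + 1·y_press time = 5.
Solving: y_ink = 2, y_press time = 3.
Δz = y_press time·Δb = 3 × (6) = 18, so new z* = 791 + 18 = 809.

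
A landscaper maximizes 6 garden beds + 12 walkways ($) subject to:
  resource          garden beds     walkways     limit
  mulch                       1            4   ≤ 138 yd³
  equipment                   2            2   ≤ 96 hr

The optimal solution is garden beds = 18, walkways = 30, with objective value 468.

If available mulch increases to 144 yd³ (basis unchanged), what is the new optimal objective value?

Check each constraint at x*: mulch 138/138 (tight); equipment 96/96 (tight).
The binding rows give the dual system: 1·y_mulch + 2·y_equipment = 6 and 4·y_mulch + 2·y_equipment = 12.
Solving: y_mulch = 2, y_equipment = 2.
Δz = y_mulch·Δb = 2 × (6) = 12, so new z* = 468 + 12 = 480.

480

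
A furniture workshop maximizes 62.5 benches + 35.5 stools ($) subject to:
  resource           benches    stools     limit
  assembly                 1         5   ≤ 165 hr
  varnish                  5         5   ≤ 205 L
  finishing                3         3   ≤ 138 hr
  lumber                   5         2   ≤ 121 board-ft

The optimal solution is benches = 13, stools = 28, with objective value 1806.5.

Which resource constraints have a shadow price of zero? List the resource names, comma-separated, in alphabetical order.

assembly: 153/165 (slack 12)
varnish: 205/205 (binding)
finishing: 123/138 (slack 15)
lumber: 121/121 (binding)
By complementary slackness, a constraint with positive slack has shadow price 0 → assembly, finishing.

assembly, finishing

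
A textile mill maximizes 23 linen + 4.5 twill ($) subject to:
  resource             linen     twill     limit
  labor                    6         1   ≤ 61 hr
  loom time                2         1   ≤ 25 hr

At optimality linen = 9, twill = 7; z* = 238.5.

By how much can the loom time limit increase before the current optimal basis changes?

36

Binding constraints: labor, loom time. The basis is B = [[6,1],[2,1]] with det 4.
Per unit increase in loom time, x* moves by d = (-0.25, 1.5).
The basis stays optimal until linen reaches 0; allowable increase = 36 hr.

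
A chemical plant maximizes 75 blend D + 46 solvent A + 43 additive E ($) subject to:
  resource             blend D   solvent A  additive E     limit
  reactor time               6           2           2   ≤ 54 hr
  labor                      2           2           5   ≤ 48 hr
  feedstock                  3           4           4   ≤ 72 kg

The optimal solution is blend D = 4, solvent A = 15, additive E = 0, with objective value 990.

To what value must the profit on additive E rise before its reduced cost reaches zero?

Check each constraint at x*: reactor time 54/54 (tight); labor 38/48 (slack 10); feedstock 72/72 (tight).
By complementary slackness, y = 0 for the non-binding constraint.
The binding rows give the dual system: 6·y_reactor time + 3·y_feedstock = 75 and 2·y_reactor time + 4·y_feedstock = 46.
This yields shadow prices y_reactor time = 9, y_feedstock = 7.
additive E enters the basis when its profit ≥ yᵀa₃ = 9·2 + 7·4 = 46.

46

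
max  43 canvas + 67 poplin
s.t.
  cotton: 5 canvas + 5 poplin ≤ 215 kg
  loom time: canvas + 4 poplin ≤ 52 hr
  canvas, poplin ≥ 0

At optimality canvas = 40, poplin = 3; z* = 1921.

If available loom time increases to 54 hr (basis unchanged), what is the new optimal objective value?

1937

At the optimum: cotton uses 215 of 215 (binding); loom time uses 52 of 52 (binding).
The binding rows give the dual system: 5·y_cotton + 1·y_loom time = 43 and 5·y_cotton + 4·y_loom time = 67.
→ y_cotton = 7 and y_loom time = 8.
Δz = y_loom time·Δb = 8 × (2) = 16, so new z* = 1921 + 16 = 1937.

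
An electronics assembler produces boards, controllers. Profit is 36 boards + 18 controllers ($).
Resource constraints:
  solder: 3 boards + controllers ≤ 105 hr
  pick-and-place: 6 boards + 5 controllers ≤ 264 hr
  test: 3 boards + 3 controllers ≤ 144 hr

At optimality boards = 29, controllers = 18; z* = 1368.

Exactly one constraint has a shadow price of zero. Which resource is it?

test

solder: 105/105 (binding)
pick-and-place: 264/264 (binding)
test: 141/144 (slack 3)
By complementary slackness, a constraint with positive slack has shadow price 0 → test.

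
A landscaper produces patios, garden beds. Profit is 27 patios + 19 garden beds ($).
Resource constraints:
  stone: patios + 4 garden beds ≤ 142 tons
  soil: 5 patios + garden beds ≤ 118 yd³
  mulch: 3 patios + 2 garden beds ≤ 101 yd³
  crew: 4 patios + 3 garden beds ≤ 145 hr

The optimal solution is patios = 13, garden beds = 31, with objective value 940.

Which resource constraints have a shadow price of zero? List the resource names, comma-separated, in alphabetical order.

soil, stone

stone: 137/142 (slack 5)
soil: 96/118 (slack 22)
mulch: 101/101 (binding)
crew: 145/145 (binding)
By complementary slackness, a constraint with positive slack has shadow price 0 → soil, stone.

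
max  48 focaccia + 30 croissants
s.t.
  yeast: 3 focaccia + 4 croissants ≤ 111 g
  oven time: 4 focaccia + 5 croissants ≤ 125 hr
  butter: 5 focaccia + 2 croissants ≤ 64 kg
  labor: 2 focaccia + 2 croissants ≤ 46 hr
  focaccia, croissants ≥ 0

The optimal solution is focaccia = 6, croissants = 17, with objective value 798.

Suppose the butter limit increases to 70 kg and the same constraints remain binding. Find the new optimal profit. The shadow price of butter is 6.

834

Δb = 6, so new z* = 798 + (6)·(6) = 798 + 36 = 834.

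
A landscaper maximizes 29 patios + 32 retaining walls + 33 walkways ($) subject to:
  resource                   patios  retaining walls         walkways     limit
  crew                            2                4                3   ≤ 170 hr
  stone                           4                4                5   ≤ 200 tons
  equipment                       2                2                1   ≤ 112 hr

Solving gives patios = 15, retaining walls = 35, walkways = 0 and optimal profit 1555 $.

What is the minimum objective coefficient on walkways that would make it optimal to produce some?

37

Check each constraint at x*: crew 170/170 (tight); stone 200/200 (tight); equipment 100/112 (slack 12).
Slack constraints have shadow price 0 (complementary slackness).
The binding rows give the dual system: 2·y_crew + 4·y_stone = 29 and 4·y_crew + 4·y_stone = 32.
→ y_crew = 1.5 and y_stone = 6.5.
walkways enters the basis when its profit ≥ yᵀa₃ = 1.5·3 + 6.5·5 = 37.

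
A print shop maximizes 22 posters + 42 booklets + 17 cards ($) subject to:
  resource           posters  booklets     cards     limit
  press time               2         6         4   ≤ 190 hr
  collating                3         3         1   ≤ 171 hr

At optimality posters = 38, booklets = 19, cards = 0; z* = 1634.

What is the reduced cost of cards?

-7

Both press time and collating are binding at x*.
Dual feasibility on the basic columns requires 2·y_press time + 3·y_collating = 22, 6·y_press time + 3·y_collating = 42.
This yields shadow prices y_press time = 5, y_collating = 4.
Reduced cost of cards: c₃ − yᵀa₃ = 17 − (5·4 + 4·1) = 17 − 24 = -7.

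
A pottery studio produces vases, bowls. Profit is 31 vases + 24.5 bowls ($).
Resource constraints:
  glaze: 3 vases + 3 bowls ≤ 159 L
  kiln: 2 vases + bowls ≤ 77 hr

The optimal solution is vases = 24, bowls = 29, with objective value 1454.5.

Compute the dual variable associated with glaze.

At the optimum: glaze uses 159 of 159 (binding); kiln uses 77 of 77 (binding).
Dual feasibility on the basic columns requires 3·y_glaze + 2·y_kiln = 31, 3·y_glaze + 1·y_kiln = 24.5.
This yields shadow prices y_glaze = 6, y_kiln = 6.5.
Shadow price of glaze = 6.

6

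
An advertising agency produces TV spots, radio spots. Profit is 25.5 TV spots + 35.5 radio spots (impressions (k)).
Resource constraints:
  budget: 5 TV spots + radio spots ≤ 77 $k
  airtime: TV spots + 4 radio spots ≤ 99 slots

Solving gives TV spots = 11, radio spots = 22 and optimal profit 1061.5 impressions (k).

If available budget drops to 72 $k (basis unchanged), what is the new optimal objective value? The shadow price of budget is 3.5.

Δb = -5, so new z* = 1061.5 + (3.5)·(-5) = 1061.5 − 17.5 = 1044.

1044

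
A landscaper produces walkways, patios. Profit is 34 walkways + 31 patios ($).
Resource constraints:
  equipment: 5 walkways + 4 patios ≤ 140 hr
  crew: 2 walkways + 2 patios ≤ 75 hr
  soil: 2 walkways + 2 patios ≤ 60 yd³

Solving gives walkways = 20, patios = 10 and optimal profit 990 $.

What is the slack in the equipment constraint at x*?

equipment used = 5·20 + 4·10 = 140; slack = 140 − 140 = 0.

0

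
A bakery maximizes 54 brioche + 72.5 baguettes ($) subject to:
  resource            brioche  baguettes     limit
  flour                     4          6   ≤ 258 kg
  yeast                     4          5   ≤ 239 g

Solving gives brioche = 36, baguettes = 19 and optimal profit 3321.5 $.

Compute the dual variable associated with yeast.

At the optimum: flour uses 258 of 258 (binding); yeast uses 239 of 239 (binding).
The binding rows give the dual system: 4·y_flour + 4·y_yeast = 54 and 6·y_flour + 5·y_yeast = 72.5.
→ y_flour = 5 and y_yeast = 8.5.
Shadow price of yeast = 8.5.

8.5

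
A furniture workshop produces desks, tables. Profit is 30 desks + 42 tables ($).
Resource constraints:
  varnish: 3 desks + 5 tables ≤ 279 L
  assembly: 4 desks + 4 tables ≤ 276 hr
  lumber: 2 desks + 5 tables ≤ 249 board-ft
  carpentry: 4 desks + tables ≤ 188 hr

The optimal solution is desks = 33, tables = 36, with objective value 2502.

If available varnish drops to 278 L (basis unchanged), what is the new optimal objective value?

2496

Check each constraint at x*: varnish 279/279 (tight); assembly 276/276 (tight); lumber 246/249 (slack 3); carpentry 168/188 (slack 20).
Slack constraints have shadow price 0 (complementary slackness).
From A_Bᵀ y = c: 3·y_varnish + 4·y_assembly = 30; 5·y_varnish + 4·y_assembly = 42.
Solving: y_varnish = 6, y_assembly = 3.
Δz = y_varnish·Δb = 6 × (-1) = -6, so new z* = 2502 − 6 = 2496.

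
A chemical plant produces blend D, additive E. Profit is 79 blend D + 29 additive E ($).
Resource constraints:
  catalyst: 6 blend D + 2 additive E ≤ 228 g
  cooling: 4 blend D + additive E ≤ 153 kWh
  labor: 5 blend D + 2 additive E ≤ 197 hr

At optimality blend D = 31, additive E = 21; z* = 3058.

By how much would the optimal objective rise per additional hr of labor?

8

Binding: catalyst and labor. Non-binding: cooling (8 unused).
Slack constraints have shadow price 0 (complementary slackness).
Dual feasibility on the basic columns requires 6·y_catalyst + 5·y_labor = 79, 2·y_catalyst + 2·y_labor = 29.
Solving: y_catalyst = 6.5, y_labor = 8.
Shadow price of labor = 8.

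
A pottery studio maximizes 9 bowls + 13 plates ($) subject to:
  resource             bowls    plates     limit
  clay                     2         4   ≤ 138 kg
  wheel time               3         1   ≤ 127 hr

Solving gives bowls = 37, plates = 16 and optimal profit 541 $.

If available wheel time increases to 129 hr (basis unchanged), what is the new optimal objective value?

543

Check each constraint at x*: clay 138/138 (tight); wheel time 127/127 (tight).
The binding rows give the dual system: 2·y_clay + 3·y_wheel time = 9 and 4·y_clay + 1·y_wheel time = 13.
This yields shadow prices y_clay = 3, y_wheel time = 1.
Δz = y_wheel time·Δb = 1 × (2) = 2, so new z* = 541 + 2 = 543.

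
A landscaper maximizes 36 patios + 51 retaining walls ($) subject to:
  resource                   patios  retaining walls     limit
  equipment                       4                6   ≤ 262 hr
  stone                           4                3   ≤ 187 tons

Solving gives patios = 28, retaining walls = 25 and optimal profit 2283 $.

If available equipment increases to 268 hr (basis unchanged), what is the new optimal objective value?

2331

Both equipment and stone are binding at x*.
From A_Bᵀ y = c: 4·y_equipment + 4·y_stone = 36; 6·y_equipment + 3·y_stone = 51.
→ y_equipment = 8 and y_stone = 1.
Δz = y_equipment·Δb = 8 × (6) = 48, so new z* = 2283 + 48 = 2331.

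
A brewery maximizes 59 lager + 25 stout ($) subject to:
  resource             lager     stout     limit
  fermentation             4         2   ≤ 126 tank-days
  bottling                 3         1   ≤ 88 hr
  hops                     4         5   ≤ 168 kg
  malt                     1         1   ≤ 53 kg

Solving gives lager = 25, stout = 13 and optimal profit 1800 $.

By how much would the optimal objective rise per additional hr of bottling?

Binding: fermentation and bottling. Non-binding: hops (3 unused), malt (15 unused).
Slack constraints have shadow price 0 (complementary slackness).
From A_Bᵀ y = c: 4·y_fermentation + 3·y_bottling = 59; 2·y_fermentation + 1·y_bottling = 25.
This yields shadow prices y_fermentation = 8, y_bottling = 9.
Shadow price of bottling = 9.

9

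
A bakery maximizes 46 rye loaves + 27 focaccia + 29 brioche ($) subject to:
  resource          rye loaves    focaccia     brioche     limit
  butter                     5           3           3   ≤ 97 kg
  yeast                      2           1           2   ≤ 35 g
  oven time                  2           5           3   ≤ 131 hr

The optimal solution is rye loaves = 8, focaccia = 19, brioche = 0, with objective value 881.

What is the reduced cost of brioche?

At the optimum: butter uses 97 of 97 (binding); yeast uses 35 of 35 (binding); oven time uses 111 of 131 (slack = 20).
Slack constraints have shadow price 0 (complementary slackness).
Dual feasibility on the basic columns requires 5·y_butter + 2·y_yeast = 46, 3·y_butter + 1·y_yeast = 27.
→ y_butter = 8 and y_yeast = 3.
Reduced cost of brioche: c₃ − yᵀa₃ = 29 − (8·3 + 3·2) = 29 − 30 = -1.

-1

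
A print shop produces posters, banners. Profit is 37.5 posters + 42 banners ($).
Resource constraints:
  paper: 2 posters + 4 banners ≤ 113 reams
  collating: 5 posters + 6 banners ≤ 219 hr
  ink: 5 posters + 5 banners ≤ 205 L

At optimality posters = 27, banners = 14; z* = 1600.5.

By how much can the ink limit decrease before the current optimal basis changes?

Binding constraints: collating, ink. The basis is B = [[5,6],[5,5]] with det -5.
Per unit decrease in ink, x* moves by d = (-1.2, 1).
The basis stays optimal until paper becomes binding; allowable decrease = 1.875 L.

1.875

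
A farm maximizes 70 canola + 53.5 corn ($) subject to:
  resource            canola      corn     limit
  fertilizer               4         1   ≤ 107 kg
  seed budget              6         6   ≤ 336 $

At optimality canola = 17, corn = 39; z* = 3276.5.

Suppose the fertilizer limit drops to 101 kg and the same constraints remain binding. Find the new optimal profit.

At the optimum: fertilizer uses 107 of 107 (binding); seed budget uses 336 of 336 (binding).
The binding rows give the dual system: 4·y_fertilizer + 6·y_seed budget = 70 and 1·y_fertilizer + 6·y_seed budget = 53.5.
→ y_fertilizer = 5.5 and y_seed budget = 8.
Δz = y_fertilizer·Δb = 5.5 × (-6) = -33, so new z* = 3276.5 − 33 = 3243.5.

3243.5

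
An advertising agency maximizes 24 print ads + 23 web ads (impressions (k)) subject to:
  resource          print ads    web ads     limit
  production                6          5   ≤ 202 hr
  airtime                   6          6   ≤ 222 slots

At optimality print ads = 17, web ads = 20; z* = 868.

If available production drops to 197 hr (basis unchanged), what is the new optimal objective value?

Check each constraint at x*: production 202/202 (tight); airtime 222/222 (tight).
Dual feasibility on the basic columns requires 6·y_production + 6·y_airtime = 24, 5·y_production + 6·y_airtime = 23.
This yields shadow prices y_production = 1, y_airtime = 3.
Δz = y_production·Δb = 1 × (-5) = -5, so new z* = 868 − 5 = 863.

863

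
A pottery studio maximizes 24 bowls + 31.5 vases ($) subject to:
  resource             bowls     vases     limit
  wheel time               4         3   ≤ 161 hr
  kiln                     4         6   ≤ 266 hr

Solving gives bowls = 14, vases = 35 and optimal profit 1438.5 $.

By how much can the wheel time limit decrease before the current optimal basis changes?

28

Binding constraints: wheel time, kiln. The basis is B = [[4,3],[4,6]] with det 12.
Per unit decrease in wheel time, x* moves by d = (-0.5, 0.3333).
The basis stays optimal until bowls reaches 0; allowable decrease = 28 hr.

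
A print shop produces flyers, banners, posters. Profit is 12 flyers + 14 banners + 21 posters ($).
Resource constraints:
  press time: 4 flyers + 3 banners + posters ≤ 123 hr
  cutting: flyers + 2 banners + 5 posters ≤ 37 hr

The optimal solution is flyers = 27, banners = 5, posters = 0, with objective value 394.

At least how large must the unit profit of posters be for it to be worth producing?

22

Both press time and cutting are binding at x*.
From A_Bᵀ y = c: 4·y_press time + 1·y_cutting = 12; 3·y_press time + 2·y_cutting = 14.
Solving: y_press time = 2, y_cutting = 4.
posters enters the basis when its profit ≥ yᵀa₃ = 2·1 + 4·5 = 22.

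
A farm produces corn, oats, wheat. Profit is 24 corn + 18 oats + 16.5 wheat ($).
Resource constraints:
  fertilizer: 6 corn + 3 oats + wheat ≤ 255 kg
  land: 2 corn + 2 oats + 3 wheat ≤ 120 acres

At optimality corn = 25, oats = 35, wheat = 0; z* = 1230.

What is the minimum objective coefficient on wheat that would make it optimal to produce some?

20

Both fertilizer and land are binding at x*.
The binding rows give the dual system: 6·y_fertilizer + 2·y_land = 24 and 3·y_fertilizer + 2·y_land = 18.
This yields shadow prices y_fertilizer = 2, y_land = 6.
wheat enters the basis when its profit ≥ yᵀa₃ = 2·1 + 6·3 = 20.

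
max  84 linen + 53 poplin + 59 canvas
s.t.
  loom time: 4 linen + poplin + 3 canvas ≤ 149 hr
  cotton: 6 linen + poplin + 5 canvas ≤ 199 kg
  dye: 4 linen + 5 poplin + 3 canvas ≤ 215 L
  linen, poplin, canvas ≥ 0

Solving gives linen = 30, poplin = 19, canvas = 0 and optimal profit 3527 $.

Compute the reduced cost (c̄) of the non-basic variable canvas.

Check each constraint at x*: loom time 139/149 (slack 10); cotton 199/199 (tight); dye 215/215 (tight).
Slack constraints have shadow price 0 (complementary slackness).
Dual feasibility on the basic columns requires 6·y_cotton + 4·y_dye = 84, 1·y_cotton + 5·y_dye = 53.
This yields shadow prices y_cotton = 8, y_dye = 9.
Reduced cost of canvas: c₃ − yᵀa₃ = 59 − (8·5 + 9·3) = 59 − 67 = -8.

-8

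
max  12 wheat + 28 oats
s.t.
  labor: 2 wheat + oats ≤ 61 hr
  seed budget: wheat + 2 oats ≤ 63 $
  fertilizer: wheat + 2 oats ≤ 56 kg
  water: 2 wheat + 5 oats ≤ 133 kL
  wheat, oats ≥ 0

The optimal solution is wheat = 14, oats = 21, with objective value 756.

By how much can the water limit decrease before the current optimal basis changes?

4

Binding constraints: fertilizer, water. The basis is B = [[1,2],[2,5]] with det 1.
Per unit decrease in water, x* moves by d = (2, -1).
The basis stays optimal until labor becomes binding; allowable decrease = 4 kL.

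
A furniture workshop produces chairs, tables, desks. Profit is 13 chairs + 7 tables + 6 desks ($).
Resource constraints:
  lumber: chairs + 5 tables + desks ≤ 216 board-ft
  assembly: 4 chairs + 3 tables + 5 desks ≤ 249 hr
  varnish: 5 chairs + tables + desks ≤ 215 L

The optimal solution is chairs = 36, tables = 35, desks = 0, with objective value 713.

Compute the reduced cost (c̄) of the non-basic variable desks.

-5

Binding: assembly and varnish. Non-binding: lumber (5 unused).
By complementary slackness, y = 0 for the non-binding constraint.
The binding rows give the dual system: 4·y_assembly + 5·y_varnish = 13 and 3·y_assembly + 1·y_varnish = 7.
Solving: y_assembly = 2, y_varnish = 1.
Reduced cost of desks: c₃ − yᵀa₃ = 6 − (2·5 + 1·1) = 6 − 11 = -5.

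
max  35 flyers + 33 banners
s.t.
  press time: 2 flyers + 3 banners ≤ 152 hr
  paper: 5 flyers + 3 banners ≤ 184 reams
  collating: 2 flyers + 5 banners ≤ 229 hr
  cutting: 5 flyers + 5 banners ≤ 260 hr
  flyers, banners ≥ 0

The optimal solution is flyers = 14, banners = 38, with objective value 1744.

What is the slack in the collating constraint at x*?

11

collating used = 2·14 + 5·38 = 218; slack = 229 − 218 = 11.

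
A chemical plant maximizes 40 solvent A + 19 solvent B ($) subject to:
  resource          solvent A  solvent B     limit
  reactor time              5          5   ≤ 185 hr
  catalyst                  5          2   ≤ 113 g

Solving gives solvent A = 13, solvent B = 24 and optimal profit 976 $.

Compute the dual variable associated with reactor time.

1

At the optimum: reactor time uses 185 of 185 (binding); catalyst uses 113 of 113 (binding).
From A_Bᵀ y = c: 5·y_reactor time + 5·y_catalyst = 40; 5·y_reactor time + 2·y_catalyst = 19.
This yields shadow prices y_reactor time = 1, y_catalyst = 7.
Shadow price of reactor time = 1.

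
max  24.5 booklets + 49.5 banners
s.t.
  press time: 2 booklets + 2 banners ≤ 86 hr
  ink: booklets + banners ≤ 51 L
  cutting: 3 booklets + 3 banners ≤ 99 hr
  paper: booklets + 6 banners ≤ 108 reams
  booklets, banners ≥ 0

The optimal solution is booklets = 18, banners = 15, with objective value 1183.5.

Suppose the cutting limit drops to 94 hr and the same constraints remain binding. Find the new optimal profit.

At the optimum: press time uses 66 of 86 (slack = 20); ink uses 33 of 51 (slack = 18); cutting uses 99 of 99 (binding); paper uses 108 of 108 (binding).
Slack constraints have shadow price 0 (complementary slackness).
Dual feasibility on the basic columns requires 3·y_cutting + 1·y_paper = 24.5, 3·y_cutting + 6·y_paper = 49.5.
This yields shadow prices y_cutting = 6.5, y_paper = 5.
Δz = y_cutting·Δb = 6.5 × (-5) = -32.5, so new z* = 1183.5 − 32.5 = 1151.

1151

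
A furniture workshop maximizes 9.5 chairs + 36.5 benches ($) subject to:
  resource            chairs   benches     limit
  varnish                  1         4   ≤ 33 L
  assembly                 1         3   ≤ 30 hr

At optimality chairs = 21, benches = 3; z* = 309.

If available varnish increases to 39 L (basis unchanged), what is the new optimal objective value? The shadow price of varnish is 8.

357

Δb = 6, so new z* = 309 + (8)·(6) = 309 + 48 = 357.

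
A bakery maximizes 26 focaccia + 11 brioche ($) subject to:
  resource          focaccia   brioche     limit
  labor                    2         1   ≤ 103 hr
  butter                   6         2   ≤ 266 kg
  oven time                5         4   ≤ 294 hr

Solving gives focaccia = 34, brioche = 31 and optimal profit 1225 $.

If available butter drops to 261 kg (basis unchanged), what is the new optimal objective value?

At the optimum: labor uses 99 of 103 (slack = 4); butter uses 266 of 266 (binding); oven time uses 294 of 294 (binding).
Slack constraints have shadow price 0 (complementary slackness).
The binding rows give the dual system: 6·y_butter + 5·y_oven time = 26 and 2·y_butter + 4·y_oven time = 11.
Solving: y_butter = 3.5, y_oven time = 1.
Δz = y_butter·Δb = 3.5 × (-5) = -17.5, so new z* = 1225 − 17.5 = 1207.5.

1207.5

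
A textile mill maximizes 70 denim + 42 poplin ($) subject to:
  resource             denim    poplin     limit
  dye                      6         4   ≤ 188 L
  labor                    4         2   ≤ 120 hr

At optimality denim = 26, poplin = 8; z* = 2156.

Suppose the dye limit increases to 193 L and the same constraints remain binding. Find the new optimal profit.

Both dye and labor are binding at x*.
From A_Bᵀ y = c: 6·y_dye + 4·y_labor = 70; 4·y_dye + 2·y_labor = 42.
This yields shadow prices y_dye = 7, y_labor = 7.
Δz = y_dye·Δb = 7 × (5) = 35, so new z* = 2156 + 35 = 2191.

2191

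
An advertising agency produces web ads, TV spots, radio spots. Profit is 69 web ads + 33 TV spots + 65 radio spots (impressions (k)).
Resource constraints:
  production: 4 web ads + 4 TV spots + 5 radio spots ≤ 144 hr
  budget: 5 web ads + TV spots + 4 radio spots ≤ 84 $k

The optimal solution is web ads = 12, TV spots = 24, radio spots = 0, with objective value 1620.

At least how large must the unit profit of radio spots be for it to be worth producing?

66

Check each constraint at x*: production 144/144 (tight); budget 84/84 (tight).
The binding rows give the dual system: 4·y_production + 5·y_budget = 69 and 4·y_production + 1·y_budget = 33.
Solving: y_production = 6, y_budget = 9.
radio spots enters the basis when its profit ≥ yᵀa₃ = 6·5 + 9·4 = 66.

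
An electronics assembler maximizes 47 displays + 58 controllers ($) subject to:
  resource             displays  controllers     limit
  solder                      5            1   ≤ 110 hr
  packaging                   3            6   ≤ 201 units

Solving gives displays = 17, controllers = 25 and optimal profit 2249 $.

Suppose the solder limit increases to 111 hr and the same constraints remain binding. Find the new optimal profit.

At the optimum: solder uses 110 of 110 (binding); packaging uses 201 of 201 (binding).
Dual feasibility on the basic columns requires 5·y_solder + 3·y_packaging = 47, 1·y_solder + 6·y_packaging = 58.
→ y_solder = 4 and y_packaging = 9.
Δz = y_solder·Δb = 4 × (1) = 4, so new z* = 2249 + 4 = 2253.

2253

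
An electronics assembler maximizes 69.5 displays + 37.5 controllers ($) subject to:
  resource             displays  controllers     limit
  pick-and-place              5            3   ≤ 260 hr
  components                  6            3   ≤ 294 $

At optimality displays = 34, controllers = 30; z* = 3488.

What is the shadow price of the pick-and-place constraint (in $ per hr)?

Both pick-and-place and components are binding at x*.
The binding rows give the dual system: 5·y_pick-and-place + 6·y_components = 69.5 and 3·y_pick-and-place + 3·y_components = 37.5.
Solving: y_pick-and-place = 5.5, y_components = 7.
Shadow price of pick-and-place = 5.5.

5.5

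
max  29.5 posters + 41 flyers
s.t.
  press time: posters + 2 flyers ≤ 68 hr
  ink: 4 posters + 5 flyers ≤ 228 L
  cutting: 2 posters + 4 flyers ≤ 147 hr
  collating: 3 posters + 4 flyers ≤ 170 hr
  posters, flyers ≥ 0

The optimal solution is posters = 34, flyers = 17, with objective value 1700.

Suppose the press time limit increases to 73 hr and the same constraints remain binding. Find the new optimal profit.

Check each constraint at x*: press time 68/68 (tight); ink 221/228 (slack 7); cutting 136/147 (slack 11); collating 170/170 (tight).
Slack constraints have shadow price 0 (complementary slackness).
The binding rows give the dual system: 1·y_press time + 3·y_collating = 29.5 and 2·y_press time + 4·y_collating = 41.
→ y_press time = 2.5 and y_collating = 9.
Δz = y_press time·Δb = 2.5 × (5) = 12.5, so new z* = 1700 + 12.5 = 1712.5.

1712.5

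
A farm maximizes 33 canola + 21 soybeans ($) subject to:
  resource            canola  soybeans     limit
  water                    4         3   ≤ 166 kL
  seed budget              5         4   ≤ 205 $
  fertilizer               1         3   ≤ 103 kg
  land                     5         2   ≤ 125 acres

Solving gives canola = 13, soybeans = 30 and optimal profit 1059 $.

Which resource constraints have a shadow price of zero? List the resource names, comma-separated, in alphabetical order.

water: 142/166 (slack 24)
seed budget: 185/205 (slack 20)
fertilizer: 103/103 (binding)
land: 125/125 (binding)
By complementary slackness, a constraint with positive slack has shadow price 0 → seed budget, water.

seed budget, water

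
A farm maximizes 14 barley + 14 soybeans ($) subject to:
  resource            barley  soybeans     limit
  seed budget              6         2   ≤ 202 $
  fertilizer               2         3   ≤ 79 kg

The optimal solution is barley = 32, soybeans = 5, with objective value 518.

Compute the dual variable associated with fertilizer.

4

At the optimum: seed budget uses 202 of 202 (binding); fertilizer uses 79 of 79 (binding).
The binding rows give the dual system: 6·y_seed budget + 2·y_fertilizer = 14 and 2·y_seed budget + 3·y_fertilizer = 14.
→ y_seed budget = 1 and y_fertilizer = 4.
Shadow price of fertilizer = 4.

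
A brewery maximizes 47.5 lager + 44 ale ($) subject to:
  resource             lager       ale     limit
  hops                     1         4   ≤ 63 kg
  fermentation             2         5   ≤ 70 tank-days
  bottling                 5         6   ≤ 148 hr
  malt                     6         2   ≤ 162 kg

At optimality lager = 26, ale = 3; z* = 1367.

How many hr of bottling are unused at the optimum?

bottling used = 5·26 + 6·3 = 148; slack = 148 − 148 = 0.

0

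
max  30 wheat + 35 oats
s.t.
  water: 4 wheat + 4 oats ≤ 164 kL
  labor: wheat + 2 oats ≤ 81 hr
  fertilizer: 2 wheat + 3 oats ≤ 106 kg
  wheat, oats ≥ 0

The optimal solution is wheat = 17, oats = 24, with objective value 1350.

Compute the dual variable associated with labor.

At the optimum: water uses 164 of 164 (binding); labor uses 65 of 81 (slack = 16); fertilizer uses 106 of 106 (binding).
Slack constraints have shadow price 0 (complementary slackness).
The binding rows give the dual system: 4·y_water + 2·y_fertilizer = 30 and 4·y_water + 3·y_fertilizer = 35.
Solving: y_water = 5, y_fertilizer = 5.
Shadow price of labor = 0.

0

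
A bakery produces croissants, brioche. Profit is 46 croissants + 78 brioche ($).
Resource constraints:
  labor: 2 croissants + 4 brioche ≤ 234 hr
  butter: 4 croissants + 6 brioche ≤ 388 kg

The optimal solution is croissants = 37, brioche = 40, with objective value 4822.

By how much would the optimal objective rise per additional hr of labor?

9

Check each constraint at x*: labor 234/234 (tight); butter 388/388 (tight).
From A_Bᵀ y = c: 2·y_labor + 4·y_butter = 46; 4·y_labor + 6·y_butter = 78.
→ y_labor = 9 and y_butter = 7.
Shadow price of labor = 9.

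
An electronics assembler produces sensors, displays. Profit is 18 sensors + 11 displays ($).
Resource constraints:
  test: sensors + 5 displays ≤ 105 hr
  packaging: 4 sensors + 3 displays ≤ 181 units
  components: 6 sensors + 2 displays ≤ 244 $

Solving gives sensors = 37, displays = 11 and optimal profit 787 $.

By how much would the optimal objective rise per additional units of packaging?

3

Binding: packaging and components. Non-binding: test (13 unused).
Slack constraints have shadow price 0 (complementary slackness).
Dual feasibility on the basic columns requires 4·y_packaging + 6·y_components = 18, 3·y_packaging + 2·y_components = 11.
This yields shadow prices y_packaging = 3, y_components = 1.
Shadow price of packaging = 3.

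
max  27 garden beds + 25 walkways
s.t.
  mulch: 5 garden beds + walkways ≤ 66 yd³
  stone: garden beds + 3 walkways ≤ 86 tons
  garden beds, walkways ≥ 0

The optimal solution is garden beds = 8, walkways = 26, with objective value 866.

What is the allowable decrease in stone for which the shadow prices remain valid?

Binding constraints: mulch, stone. The basis is B = [[5,1],[1,3]] with det 14.
Per unit decrease in stone, x* moves by d = (0.0714, -0.3571).
The basis stays optimal until walkways reaches 0; allowable decrease = 72.8 tons.

72.8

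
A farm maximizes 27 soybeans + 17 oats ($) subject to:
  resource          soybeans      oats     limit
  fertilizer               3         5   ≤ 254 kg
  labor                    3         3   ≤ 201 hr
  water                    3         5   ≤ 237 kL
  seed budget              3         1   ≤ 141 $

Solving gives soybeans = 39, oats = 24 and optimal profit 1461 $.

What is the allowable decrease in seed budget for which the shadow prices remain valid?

93.6

Binding constraints: water, seed budget. The basis is B = [[3,5],[3,1]] with det -12.
Per unit decrease in seed budget, x* moves by d = (-0.4167, 0.25).
The basis stays optimal until soybeans reaches 0; allowable decrease = 93.6 $.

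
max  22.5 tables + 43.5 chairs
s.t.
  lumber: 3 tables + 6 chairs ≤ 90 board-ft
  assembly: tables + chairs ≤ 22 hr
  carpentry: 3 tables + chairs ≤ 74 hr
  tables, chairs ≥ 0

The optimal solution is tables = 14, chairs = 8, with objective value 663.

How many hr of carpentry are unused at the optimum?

carpentry used = 3·14 + 1·8 = 50; slack = 74 − 50 = 24.

24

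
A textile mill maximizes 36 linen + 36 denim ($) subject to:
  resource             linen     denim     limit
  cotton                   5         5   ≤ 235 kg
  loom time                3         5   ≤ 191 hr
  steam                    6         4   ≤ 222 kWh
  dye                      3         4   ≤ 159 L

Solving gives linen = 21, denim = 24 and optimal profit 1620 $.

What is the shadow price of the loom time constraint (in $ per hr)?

0

At the optimum: cotton uses 225 of 235 (slack = 10); loom time uses 183 of 191 (slack = 8); steam uses 222 of 222 (binding); dye uses 159 of 159 (binding).
By complementary slackness, y = 0 for the non-binding constraints.
From A_Bᵀ y = c: 6·y_steam + 3·y_dye = 36; 4·y_steam + 4·y_dye = 36.
Solving: y_steam = 3, y_dye = 6.
Shadow price of loom time = 0.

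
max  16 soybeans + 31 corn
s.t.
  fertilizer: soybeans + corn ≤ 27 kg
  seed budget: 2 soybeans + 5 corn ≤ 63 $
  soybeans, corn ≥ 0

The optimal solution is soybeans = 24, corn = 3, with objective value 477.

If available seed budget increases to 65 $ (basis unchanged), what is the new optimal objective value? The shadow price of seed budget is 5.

Δb = 2, so new z* = 477 + (5)·(2) = 477 + 10 = 487.

487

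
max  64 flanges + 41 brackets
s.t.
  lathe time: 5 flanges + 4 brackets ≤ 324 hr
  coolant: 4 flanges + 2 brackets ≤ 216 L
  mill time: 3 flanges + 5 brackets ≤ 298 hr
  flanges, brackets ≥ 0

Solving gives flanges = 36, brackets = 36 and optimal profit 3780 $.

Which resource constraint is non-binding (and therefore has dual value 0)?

mill time

lathe time: 324/324 (binding)
coolant: 216/216 (binding)
mill time: 288/298 (slack 10)
By complementary slackness, a constraint with positive slack has shadow price 0 → mill time.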